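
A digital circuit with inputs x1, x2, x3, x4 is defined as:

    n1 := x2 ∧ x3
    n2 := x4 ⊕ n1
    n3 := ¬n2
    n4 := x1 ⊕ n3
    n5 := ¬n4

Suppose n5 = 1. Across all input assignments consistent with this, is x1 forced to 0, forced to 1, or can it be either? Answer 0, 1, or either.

Both values of x1 occur among assignments with n5 = 1:
  x1=0: x1=0, x2=0, x3=0, x4=1
  x1=1: x1=1, x2=0, x3=0, x4=0

either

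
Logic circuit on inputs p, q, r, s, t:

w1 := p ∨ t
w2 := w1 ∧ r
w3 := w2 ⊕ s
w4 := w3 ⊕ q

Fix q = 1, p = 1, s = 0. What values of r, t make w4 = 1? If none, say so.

r=0 t=1

w4 = w3 ⊕ q must be 1, so w3 and q differ.
Check with q = 1, p = 1, s = 0 and r=0, t=1:
w1 = p ∨ t = 1 ∨ 1 = 1
w2 = w1 ∧ r = 1 ∧ 0 = 0
w3 = w2 ⊕ s = 0 ⊕ 0 = 0
w4 = w3 ⊕ q = 0 ⊕ 1 = 1
So w4 = 1.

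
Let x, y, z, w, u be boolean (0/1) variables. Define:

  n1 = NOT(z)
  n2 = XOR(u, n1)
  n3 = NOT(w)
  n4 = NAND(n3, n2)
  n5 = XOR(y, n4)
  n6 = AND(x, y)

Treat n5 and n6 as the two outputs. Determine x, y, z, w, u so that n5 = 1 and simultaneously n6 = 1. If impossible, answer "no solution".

Check with x=1, y=1, z=1, w=0, u=1:
n1 = NOT(z) = NOT 1 = 0
n2 = XOR(u, n1) = XOR(1, 0) = 1
n3 = NOT(w) = NOT 0 = 1
n4 = NAND(n3, n2) = NAND(1, 1) = 0
n5 = XOR(y, n4) = XOR(1, 0) = 1
n6 = AND(x, y) = AND(1, 1) = 1
So n5 = 1 and n6 = 1.

x=1, y=1, z=1, w=0, u=1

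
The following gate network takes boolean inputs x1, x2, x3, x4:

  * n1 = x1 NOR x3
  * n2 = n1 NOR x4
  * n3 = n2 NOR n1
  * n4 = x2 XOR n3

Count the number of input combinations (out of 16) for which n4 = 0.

8

n4 = x2 XOR n3 must be 0, so x2 and n3 are equal.
Enumerating the 16 input combinations, 8 give n4 = 0 and 8 give n4 = 1.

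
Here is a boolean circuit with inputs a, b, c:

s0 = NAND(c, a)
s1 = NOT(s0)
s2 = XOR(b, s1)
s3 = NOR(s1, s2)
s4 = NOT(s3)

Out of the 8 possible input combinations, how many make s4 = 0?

s4 = NOT(s3) must be 0, so s3 = 1.
s3 = NOR(s1, s2) must be 1, so both s1 = 0 and s2 = 0.
Satisfying assignments:
  a=0, b=0, c=0
  a=0, b=0, c=1
  a=1, b=0, c=0

3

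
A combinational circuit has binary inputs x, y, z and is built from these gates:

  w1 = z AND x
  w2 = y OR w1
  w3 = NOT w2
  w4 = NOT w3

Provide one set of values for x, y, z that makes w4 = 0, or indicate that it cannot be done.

w4 = NOT w3 must be 0, so w3 = 1.
Check with x=1, y=0, z=0:
w1 = z AND x = 0 AND 1 = 0
w2 = y OR w1 = 0 OR 0 = 0
w3 = NOT w2 = NOT 0 = 1
w4 = NOT w3 = NOT 1 = 0
So w4 = 0 as required.

x=1, y=0, z=0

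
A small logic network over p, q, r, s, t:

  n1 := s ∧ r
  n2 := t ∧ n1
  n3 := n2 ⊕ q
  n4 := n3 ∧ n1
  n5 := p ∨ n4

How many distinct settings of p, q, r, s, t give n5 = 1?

18

n5 = p ∨ n4 must be 1, so at least one of p, n4 is 1.
Enumerating the 32 input combinations, 18 give n5 = 1 and 14 give n5 = 0.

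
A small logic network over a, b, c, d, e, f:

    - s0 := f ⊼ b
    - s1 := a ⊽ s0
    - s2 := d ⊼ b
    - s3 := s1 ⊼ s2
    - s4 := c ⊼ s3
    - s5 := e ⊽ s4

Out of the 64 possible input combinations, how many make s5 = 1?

15

s5 = e ⊽ s4 must be 1, so both e = 0 and s4 = 0.
s4 = c ⊼ s3 must be 0, so both c = 1 and s3 = 1.
Enumerating the 64 input combinations, 15 give s5 = 1 and 49 give s5 = 0.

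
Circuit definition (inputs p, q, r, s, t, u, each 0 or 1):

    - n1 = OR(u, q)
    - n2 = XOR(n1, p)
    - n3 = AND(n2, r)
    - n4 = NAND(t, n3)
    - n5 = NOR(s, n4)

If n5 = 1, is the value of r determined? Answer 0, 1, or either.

1

n5 = NOR(s, n4) must be 1, so both s = 0 and n4 = 0.
n4 = NAND(t, n3) must be 0, so both t = 1 and n3 = 1.
n3 = AND(n2, r) must be 1, so both n2 = 1 and r = 1.
Every assignment with n5 = 1 has r = 1; there are 4 such assignment(s).
  p=0, q=0, r=1, s=0, t=1, u=1
  p=0, q=1, r=1, s=0, t=1, u=0
  p=0, q=1, r=1, s=0, t=1, u=1
  p=1, q=0, r=1, s=0, t=1, u=0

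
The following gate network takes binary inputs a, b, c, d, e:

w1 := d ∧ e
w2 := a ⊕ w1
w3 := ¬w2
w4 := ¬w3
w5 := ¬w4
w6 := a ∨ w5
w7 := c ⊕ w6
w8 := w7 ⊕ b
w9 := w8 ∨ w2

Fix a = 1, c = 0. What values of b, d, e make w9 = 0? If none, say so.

Check with a = 1, c = 0 and b=1, d=1, e=1:
w1 = d ∧ e = 1 ∧ 1 = 1
w2 = a ⊕ w1 = 1 ⊕ 1 = 0
w3 = ¬w2 = ¬0 = 1
w4 = ¬w3 = ¬1 = 0
w5 = ¬w4 = ¬0 = 1
w6 = a ∨ w5 = 1 ∨ 1 = 1
w7 = c ⊕ w6 = 0 ⊕ 1 = 1
w8 = w7 ⊕ b = 1 ⊕ 1 = 0
w9 = w8 ∨ w2 = 0 ∨ 0 = 0
So w9 = 0.

b=1 d=1 e=1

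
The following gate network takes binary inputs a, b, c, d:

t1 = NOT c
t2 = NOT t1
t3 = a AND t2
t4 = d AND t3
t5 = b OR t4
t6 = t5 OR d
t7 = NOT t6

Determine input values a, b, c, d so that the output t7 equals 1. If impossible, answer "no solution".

a=1, b=0, c=0, d=0

t7 = NOT t6 must be 1, so t6 = 0.
Check with a=1, b=0, c=0, d=0:
t1 = NOT c = NOT 0 = 1
t2 = NOT t1 = NOT 1 = 0
t3 = a AND t2 = 1 AND 0 = 0
t4 = d AND t3 = 0 AND 0 = 0
t5 = b OR t4 = 0 OR 0 = 0
t6 = t5 OR d = 0 OR 0 = 0
t7 = NOT t6 = NOT 0 = 1
So t7 = 1 as required.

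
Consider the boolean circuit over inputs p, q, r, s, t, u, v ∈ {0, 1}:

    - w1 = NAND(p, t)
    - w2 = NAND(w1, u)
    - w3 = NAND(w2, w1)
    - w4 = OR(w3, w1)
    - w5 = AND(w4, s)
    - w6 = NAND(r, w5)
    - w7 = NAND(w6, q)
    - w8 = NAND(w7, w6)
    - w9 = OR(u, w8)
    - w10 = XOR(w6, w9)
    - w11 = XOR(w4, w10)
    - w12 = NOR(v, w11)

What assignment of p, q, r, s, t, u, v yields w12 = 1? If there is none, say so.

Check with p=1, q=1, r=1, s=1, t=1, u=0, v=0:
w1 = NAND(p, t) = NAND(1, 1) = 0
w2 = NAND(w1, u) = NAND(0, 0) = 1
w3 = NAND(w2, w1) = NAND(1, 0) = 1
w4 = OR(w3, w1) = OR(1, 0) = 1
w5 = AND(w4, s) = AND(1, 1) = 1
w6 = NAND(r, w5) = NAND(1, 1) = 0
w7 = NAND(w6, q) = NAND(0, 1) = 1
w8 = NAND(w7, w6) = NAND(1, 0) = 1
w9 = OR(u, w8) = OR(0, 1) = 1
w10 = XOR(w6, w9) = XOR(0, 1) = 1
w11 = XOR(w4, w10) = XOR(1, 1) = 0
w12 = NOR(v, w11) = NOR(0, 0) = 1
So w12 = 1 as required.

p=1, q=1, r=1, s=1, t=1, u=0, v=0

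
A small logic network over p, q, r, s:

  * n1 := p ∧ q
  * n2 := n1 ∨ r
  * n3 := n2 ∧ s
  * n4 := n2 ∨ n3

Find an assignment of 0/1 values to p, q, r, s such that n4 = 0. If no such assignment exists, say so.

p=1 q=0 r=0 s=0

Check with p=1 q=0 r=0 s=0:
n1 = p ∧ q = 1 ∧ 0 = 0
n2 = n1 ∨ r = 0 ∨ 0 = 0
n3 = n2 ∧ s = 0 ∧ 0 = 0
n4 = n2 ∨ n3 = 0 ∨ 0 = 0
So n4 = 0 as required.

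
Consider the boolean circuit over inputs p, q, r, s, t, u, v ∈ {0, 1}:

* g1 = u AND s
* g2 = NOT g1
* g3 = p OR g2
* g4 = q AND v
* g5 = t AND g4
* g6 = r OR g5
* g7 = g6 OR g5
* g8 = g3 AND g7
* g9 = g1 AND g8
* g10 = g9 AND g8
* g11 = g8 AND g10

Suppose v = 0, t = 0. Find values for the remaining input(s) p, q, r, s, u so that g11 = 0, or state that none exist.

g11 = g8 AND g10 must be 0, so at least one of g8, g10 is 0.
Check with v = 0, t = 0 and p=0, q=0, r=0, s=0, u=1:
g1 = u AND s = 1 AND 0 = 0
g2 = NOT g1 = NOT 0 = 1
g3 = p OR g2 = 0 OR 1 = 1
g4 = q AND v = 0 AND 0 = 0
g5 = t AND g4 = 0 AND 0 = 0
g6 = r OR g5 = 0 OR 0 = 0
g7 = g6 OR g5 = 0 OR 0 = 0
g8 = g3 AND g7 = 1 AND 0 = 0
g9 = g1 AND g8 = 0 AND 0 = 0
g10 = g9 AND g8 = 0 AND 0 = 0
g11 = g8 AND g10 = 0 AND 0 = 0
So g11 = 0.

p=0 q=0 r=0 s=0 u=1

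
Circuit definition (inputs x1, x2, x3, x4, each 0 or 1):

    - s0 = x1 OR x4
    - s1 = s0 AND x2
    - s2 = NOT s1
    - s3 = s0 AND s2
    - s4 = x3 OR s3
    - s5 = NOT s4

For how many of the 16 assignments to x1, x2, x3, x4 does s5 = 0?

s5 = NOT s4 must be 0, so s4 = 1.
s4 = x3 OR s3 must be 1, so at least one of x3, s3 is 1.
Enumerating the 16 input combinations, 11 give s5 = 0 and 5 give s5 = 1.

11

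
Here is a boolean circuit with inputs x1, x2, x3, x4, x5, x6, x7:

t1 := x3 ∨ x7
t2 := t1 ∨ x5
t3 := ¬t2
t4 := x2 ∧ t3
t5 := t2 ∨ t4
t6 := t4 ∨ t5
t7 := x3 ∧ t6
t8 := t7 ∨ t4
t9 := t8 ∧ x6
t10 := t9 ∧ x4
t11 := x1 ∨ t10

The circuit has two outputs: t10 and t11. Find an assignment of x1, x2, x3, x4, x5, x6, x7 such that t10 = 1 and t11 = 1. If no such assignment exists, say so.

Check with x1=0, x2=0, x3=1, x4=1, x5=0, x6=1, x7=0:
t1 = x3 ∨ x7 = 1 ∨ 0 = 1
t2 = t1 ∨ x5 = 1 ∨ 0 = 1
t3 = ¬t2 = ¬1 = 0
t4 = x2 ∧ t3 = 0 ∧ 0 = 0
t5 = t2 ∨ t4 = 1 ∨ 0 = 1
t6 = t4 ∨ t5 = 0 ∨ 1 = 1
t7 = x3 ∧ t6 = 1 ∧ 1 = 1
t8 = t7 ∨ t4 = 1 ∨ 0 = 1
t9 = t8 ∧ x6 = 1 ∧ 1 = 1
t10 = t9 ∧ x4 = 1 ∧ 1 = 1
t11 = x1 ∨ t10 = 0 ∨ 1 = 1
So t10 = 1 and t11 = 1.

x1=0, x2=0, x3=1, x4=1, x5=0, x6=1, x7=0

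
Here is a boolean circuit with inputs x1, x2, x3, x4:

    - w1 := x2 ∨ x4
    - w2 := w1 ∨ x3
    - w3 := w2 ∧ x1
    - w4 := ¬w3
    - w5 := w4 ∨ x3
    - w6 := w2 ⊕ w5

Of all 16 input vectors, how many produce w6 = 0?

11

w6 = w2 ⊕ w5 must be 0, so w2 and w5 are equal.
Enumerating the 16 input combinations, 11 give w6 = 0 and 5 give w6 = 1.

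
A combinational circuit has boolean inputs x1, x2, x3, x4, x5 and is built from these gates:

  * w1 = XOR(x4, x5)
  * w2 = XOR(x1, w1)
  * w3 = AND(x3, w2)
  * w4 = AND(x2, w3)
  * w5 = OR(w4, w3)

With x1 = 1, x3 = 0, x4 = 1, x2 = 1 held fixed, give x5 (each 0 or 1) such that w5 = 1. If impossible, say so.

no solution exists

With x1 = 1, x3 = 0, x4 = 1, x2 = 1 fixed, none of the 2 settings of x5 give w5 = 1.
For example, with x5=1:
w1 = XOR(x4, x5) = XOR(1, 1) = 0
w2 = XOR(x1, w1) = XOR(1, 0) = 1
w3 = AND(x3, w2) = AND(0, 1) = 0
w4 = AND(x2, w3) = AND(1, 0) = 0
w5 = OR(w4, w3) = OR(0, 0) = 0
giving w5 = 0 ≠ 1.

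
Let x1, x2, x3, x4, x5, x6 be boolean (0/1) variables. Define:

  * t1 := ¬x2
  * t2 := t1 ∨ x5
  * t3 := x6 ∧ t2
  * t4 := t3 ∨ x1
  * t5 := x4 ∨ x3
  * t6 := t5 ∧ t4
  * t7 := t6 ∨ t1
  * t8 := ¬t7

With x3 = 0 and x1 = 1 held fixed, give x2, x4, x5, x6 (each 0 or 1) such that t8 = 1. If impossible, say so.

x2=1, x4=0, x5=0, x6=1

t8 = ¬t7 must be 1, so t7 = 0.
t7 = t6 ∨ t1 must be 0, so both t6 = 0 and t1 = 0.
Check with x3 = 0 and x1 = 1 and x2=1, x4=0, x5=0, x6=1:
t1 = ¬x2 = ¬1 = 0
t2 = t1 ∨ x5 = 0 ∨ 0 = 0
t3 = x6 ∧ t2 = 1 ∧ 0 = 0
t4 = t3 ∨ x1 = 0 ∨ 1 = 1
t5 = x4 ∨ x3 = 0 ∨ 0 = 0
t6 = t5 ∧ t4 = 0 ∧ 1 = 0
t7 = t6 ∨ t1 = 0 ∨ 0 = 0
t8 = ¬t7 = ¬0 = 1
So t8 = 1.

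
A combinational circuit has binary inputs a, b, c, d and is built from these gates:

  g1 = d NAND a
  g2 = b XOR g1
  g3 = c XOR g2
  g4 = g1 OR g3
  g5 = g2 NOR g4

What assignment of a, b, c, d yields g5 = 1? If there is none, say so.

g5 = g2 NOR g4 must be 1, so both g2 = 0 and g4 = 0.
Check with a=1, b=0, c=0, d=1:
g1 = d NAND a = 1 NAND 1 = 0
g2 = b XOR g1 = 0 XOR 0 = 0
g3 = c XOR g2 = 0 XOR 0 = 0
g4 = g1 OR g3 = 0 OR 0 = 0
g5 = g2 NOR g4 = 0 NOR 0 = 1
So g5 = 1 as required.

a=1, b=0, c=0, d=1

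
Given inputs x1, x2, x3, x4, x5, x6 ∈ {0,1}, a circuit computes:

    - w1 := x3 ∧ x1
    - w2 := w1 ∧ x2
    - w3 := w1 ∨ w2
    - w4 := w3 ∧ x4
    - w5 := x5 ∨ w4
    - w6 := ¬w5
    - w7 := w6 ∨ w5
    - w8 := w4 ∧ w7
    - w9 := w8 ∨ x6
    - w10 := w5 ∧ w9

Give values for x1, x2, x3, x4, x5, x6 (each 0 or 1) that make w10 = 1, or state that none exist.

x1=0 x2=0 x3=0 x4=0 x5=1 x6=1

w10 = w5 ∧ w9 must be 1, so both w5 = 1 and w9 = 1.
w5 = x5 ∨ w4 must be 1, so at least one of x5, w4 is 1.
Check with x1=0 x2=0 x3=0 x4=0 x5=1 x6=1:
w1 = x3 ∧ x1 = 0 ∧ 0 = 0
w2 = w1 ∧ x2 = 0 ∧ 0 = 0
w3 = w1 ∨ w2 = 0 ∨ 0 = 0
w4 = w3 ∧ x4 = 0 ∧ 0 = 0
w5 = x5 ∨ w4 = 1 ∨ 0 = 1
w6 = ¬w5 = ¬1 = 0
w7 = w6 ∨ w5 = 0 ∨ 1 = 1
w8 = w4 ∧ w7 = 0 ∧ 1 = 0
w9 = w8 ∨ x6 = 0 ∨ 1 = 1
w10 = w5 ∧ w9 = 1 ∧ 1 = 1
So w10 = 1 as required.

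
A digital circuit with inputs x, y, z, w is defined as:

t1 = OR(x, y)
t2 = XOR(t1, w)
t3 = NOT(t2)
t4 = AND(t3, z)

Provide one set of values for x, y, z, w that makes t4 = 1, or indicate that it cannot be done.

t4 = AND(t3, z) must be 1, so both t3 = 1 and z = 1.
t3 = NOT(t2) must be 1, so t2 = 0.
t2 = XOR(t1, w) must be 0, so t1 and w are equal.
Check with x=0 y=0 z=1 w=0:
t1 = OR(x, y) = OR(0, 0) = 0
t2 = XOR(t1, w) = XOR(0, 0) = 0
t3 = NOT(t2) = NOT 0 = 1
t4 = AND(t3, z) = AND(1, 1) = 1
So t4 = 1 as required.

x=0 y=0 z=1 w=0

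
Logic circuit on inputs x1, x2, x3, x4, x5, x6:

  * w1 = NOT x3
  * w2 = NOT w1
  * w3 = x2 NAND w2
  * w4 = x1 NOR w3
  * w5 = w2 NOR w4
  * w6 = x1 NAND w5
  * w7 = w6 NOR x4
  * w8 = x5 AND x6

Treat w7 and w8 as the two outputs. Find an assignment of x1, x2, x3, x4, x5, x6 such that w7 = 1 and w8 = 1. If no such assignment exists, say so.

x1=1, x2=1, x3=0, x4=0, x5=1, x6=1

Check with x1=1, x2=1, x3=0, x4=0, x5=1, x6=1:
w1 = NOT x3 = NOT 0 = 1
w2 = NOT w1 = NOT 1 = 0
w3 = x2 NAND w2 = 1 NAND 0 = 1
w4 = x1 NOR w3 = 1 NOR 1 = 0
w5 = w2 NOR w4 = 0 NOR 0 = 1
w6 = x1 NAND w5 = 1 NAND 1 = 0
w7 = w6 NOR x4 = 0 NOR 0 = 1
w8 = x5 AND x6 = 1 AND 1 = 1
So w7 = 1 and w8 = 1.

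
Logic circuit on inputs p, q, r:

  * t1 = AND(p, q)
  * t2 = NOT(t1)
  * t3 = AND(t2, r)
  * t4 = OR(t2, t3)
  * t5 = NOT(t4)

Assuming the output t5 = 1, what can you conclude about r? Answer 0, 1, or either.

either

Both values of r occur among assignments with t5 = 1:
  r=0: p=1, q=1, r=0
  r=1: p=1, q=1, r=1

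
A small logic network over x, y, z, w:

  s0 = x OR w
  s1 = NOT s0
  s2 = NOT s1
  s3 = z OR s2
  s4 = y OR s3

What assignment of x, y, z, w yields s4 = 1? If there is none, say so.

s4 = y OR s3 must be 1, so at least one of y, s3 is 1.
Check with x=1, y=0, z=0, w=1:
s0 = x OR w = 1 OR 1 = 1
s1 = NOT s0 = NOT 1 = 0
s2 = NOT s1 = NOT 0 = 1
s3 = z OR s2 = 0 OR 1 = 1
s4 = y OR s3 = 0 OR 1 = 1
So s4 = 1 as required.

x=1, y=0, z=0, w=1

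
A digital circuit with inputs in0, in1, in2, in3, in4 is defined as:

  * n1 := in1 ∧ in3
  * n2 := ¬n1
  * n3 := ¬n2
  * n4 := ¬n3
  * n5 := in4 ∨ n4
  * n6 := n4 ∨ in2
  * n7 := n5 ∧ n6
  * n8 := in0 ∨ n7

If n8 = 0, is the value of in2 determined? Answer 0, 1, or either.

either

Both values of in2 occur among assignments with n8 = 0:
  in2=0: in0=0, in1=1, in2=0, in3=1, in4=0
  in2=1: in0=0, in1=1, in2=1, in3=1, in4=0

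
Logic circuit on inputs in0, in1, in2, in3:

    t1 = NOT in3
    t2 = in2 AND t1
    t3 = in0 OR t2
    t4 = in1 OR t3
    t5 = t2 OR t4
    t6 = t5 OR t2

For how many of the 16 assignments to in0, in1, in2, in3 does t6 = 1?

t6 = t5 OR t2 must be 1, so at least one of t5, t2 is 1.
Enumerating the 16 input combinations, 13 give t6 = 1 and 3 give t6 = 0.

13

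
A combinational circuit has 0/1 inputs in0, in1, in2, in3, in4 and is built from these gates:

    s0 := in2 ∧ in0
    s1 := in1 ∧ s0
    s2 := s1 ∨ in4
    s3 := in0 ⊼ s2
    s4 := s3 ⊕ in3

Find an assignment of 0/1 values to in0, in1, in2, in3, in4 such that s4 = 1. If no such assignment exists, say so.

s4 = s3 ⊕ in3 must be 1, so s3 and in3 differ.
Check with in0=1, in1=1, in2=0, in3=0, in4=0:
s0 = in2 ∧ in0 = 0 ∧ 1 = 0
s1 = in1 ∧ s0 = 1 ∧ 0 = 0
s2 = s1 ∨ in4 = 0 ∨ 0 = 0
s3 = in0 ⊼ s2 = 1 ⊼ 0 = 1
s4 = s3 ⊕ in3 = 1 ⊕ 0 = 1
So s4 = 1 as required.

in0=1, in1=1, in2=0, in3=0, in4=0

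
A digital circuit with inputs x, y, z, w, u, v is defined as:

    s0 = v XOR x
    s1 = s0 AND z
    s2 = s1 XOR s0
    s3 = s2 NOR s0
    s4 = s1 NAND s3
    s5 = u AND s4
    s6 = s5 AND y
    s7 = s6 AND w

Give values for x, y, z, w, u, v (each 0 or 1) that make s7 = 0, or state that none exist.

Check with x=1, y=0, z=1, w=0, u=0, v=0:
s0 = v XOR x = 0 XOR 1 = 1
s1 = s0 AND z = 1 AND 1 = 1
s2 = s1 XOR s0 = 1 XOR 1 = 0
s3 = s2 NOR s0 = 0 NOR 1 = 0
s4 = s1 NAND s3 = 1 NAND 0 = 1
s5 = u AND s4 = 0 AND 1 = 0
s6 = s5 AND y = 0 AND 0 = 0
s7 = s6 AND w = 0 AND 0 = 0
So s7 = 0 as required.

x=1, y=0, z=1, w=0, u=0, v=0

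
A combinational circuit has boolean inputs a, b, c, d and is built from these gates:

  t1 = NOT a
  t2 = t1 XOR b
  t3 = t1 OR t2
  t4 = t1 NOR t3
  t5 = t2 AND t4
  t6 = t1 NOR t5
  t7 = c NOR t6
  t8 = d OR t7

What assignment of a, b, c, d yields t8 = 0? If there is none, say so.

t8 = d OR t7 must be 0, so both d = 0 and t7 = 0.
t7 = c NOR t6 must be 0, so at least one of c, t6 is 1.
Check with a=0, b=0, c=1, d=0:
t1 = NOT a = NOT 0 = 1
t2 = t1 XOR b = 1 XOR 0 = 1
t3 = t1 OR t2 = 1 OR 1 = 1
t4 = t1 NOR t3 = 1 NOR 1 = 0
t5 = t2 AND t4 = 1 AND 0 = 0
t6 = t1 NOR t5 = 1 NOR 0 = 0
t7 = c NOR t6 = 1 NOR 0 = 0
t8 = d OR t7 = 0 OR 0 = 0
So t8 = 0 as required.

a=0, b=0, c=1, d=0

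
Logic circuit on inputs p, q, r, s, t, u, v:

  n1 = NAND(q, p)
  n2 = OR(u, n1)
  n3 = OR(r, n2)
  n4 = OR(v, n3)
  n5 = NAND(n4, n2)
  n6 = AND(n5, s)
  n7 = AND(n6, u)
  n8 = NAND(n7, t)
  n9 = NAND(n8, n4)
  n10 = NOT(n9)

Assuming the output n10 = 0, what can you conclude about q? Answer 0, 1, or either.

1

n10 = NOT(n9) must be 0, so n9 = 1.
Every assignment with n10 = 0 has q = 1; there are 4 such assignment(s).
  p=1, q=1, r=0, s=0, t=0, u=0, v=0
  p=1, q=1, r=0, s=0, t=1, u=0, v=0
  p=1, q=1, r=0, s=1, t=0, u=0, v=0
  p=1, q=1, r=0, s=1, t=1, u=0, v=0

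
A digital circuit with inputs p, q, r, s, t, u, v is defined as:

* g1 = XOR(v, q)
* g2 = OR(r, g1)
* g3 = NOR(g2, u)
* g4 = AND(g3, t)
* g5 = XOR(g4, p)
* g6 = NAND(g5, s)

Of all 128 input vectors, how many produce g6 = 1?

96

g6 = NAND(g5, s) must be 1, so at least one of g5, s is 0.
Enumerating the 128 input combinations, 96 give g6 = 1 and 32 give g6 = 0.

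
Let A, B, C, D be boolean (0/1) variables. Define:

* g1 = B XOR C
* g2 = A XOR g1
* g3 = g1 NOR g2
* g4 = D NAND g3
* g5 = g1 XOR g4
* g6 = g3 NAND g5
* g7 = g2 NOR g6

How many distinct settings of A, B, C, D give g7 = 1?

2

g7 = g2 NOR g6 must be 1, so both g2 = 0 and g6 = 0.
g2 = A XOR g1 must be 0, so A and g1 are equal.
g6 = g3 NAND g5 must be 0, so both g3 = 1 and g5 = 1.
Satisfying assignments:
  A=0, B=0, C=0, D=0
  A=0, B=1, C=1, D=0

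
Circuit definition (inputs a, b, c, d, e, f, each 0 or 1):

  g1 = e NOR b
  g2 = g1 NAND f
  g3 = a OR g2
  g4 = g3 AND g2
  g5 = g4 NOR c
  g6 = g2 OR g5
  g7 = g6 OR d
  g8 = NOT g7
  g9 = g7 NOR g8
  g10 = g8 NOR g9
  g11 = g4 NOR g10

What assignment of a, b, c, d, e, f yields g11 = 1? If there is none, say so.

g11 = g4 NOR g10 must be 1, so both g4 = 0 and g10 = 0.
g4 = g3 AND g2 must be 0, so at least one of g3, g2 is 0.
Check with a=1 b=0 c=1 d=0 e=0 f=1:
g1 = e NOR b = 0 NOR 0 = 1
g2 = g1 NAND f = 1 NAND 1 = 0
g3 = a OR g2 = 1 OR 0 = 1
g4 = g3 AND g2 = 1 AND 0 = 0
g5 = g4 NOR c = 0 NOR 1 = 0
g6 = g2 OR g5 = 0 OR 0 = 0
g7 = g6 OR d = 0 OR 0 = 0
g8 = NOT g7 = NOT 0 = 1
g9 = g7 NOR g8 = 0 NOR 1 = 0
g10 = g8 NOR g9 = 1 NOR 0 = 0
g11 = g4 NOR g10 = 0 NOR 0 = 1
So g11 = 1 as required.

a=1 b=0 c=1 d=0 e=0 f=1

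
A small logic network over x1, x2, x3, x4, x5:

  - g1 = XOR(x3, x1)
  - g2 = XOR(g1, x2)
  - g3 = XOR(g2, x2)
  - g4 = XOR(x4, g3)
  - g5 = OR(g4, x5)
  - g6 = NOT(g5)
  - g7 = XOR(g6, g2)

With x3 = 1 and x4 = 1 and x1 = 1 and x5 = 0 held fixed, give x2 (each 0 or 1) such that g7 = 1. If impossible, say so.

g7 = XOR(g6, g2) must be 1, so g6 and g2 differ.
Check with x3 = 1 and x4 = 1 and x1 = 1 and x5 = 0 and x2=1:
g1 = XOR(x3, x1) = XOR(1, 1) = 0
g2 = XOR(g1, x2) = XOR(0, 1) = 1
g3 = XOR(g2, x2) = XOR(1, 1) = 0
g4 = XOR(x4, g3) = XOR(1, 0) = 1
g5 = OR(g4, x5) = OR(1, 0) = 1
g6 = NOT(g5) = NOT 1 = 0
g7 = XOR(g6, g2) = XOR(0, 1) = 1
So g7 = 1.

x2=1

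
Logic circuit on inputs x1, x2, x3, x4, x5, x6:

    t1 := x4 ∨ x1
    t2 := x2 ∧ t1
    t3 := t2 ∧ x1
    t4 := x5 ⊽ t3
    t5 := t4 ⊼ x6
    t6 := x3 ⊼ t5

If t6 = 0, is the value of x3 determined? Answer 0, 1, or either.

t6 = x3 ⊼ t5 must be 0, so both x3 = 1 and t5 = 1.
Every assignment with t6 = 0 has x3 = 1; there are 26 such assignment(s).

1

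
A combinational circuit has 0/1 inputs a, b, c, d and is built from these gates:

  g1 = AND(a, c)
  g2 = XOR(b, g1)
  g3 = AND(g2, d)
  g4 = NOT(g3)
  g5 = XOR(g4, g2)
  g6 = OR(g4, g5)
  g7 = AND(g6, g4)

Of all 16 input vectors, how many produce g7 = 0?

g7 = AND(g6, g4) must be 0, so at least one of g6, g4 is 0.
Enumerating the 16 input combinations, 4 give g7 = 0 and 12 give g7 = 1.

4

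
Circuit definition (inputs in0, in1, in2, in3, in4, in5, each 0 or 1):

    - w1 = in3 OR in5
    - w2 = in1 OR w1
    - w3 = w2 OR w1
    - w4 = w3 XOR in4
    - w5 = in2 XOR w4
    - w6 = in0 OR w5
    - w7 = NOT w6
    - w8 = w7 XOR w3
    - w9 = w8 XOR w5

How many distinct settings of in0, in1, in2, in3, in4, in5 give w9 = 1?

20

w9 = w8 XOR w5 must be 1, so w8 and w5 differ.
Enumerating the 64 input combinations, 20 give w9 = 1 and 44 give w9 = 0.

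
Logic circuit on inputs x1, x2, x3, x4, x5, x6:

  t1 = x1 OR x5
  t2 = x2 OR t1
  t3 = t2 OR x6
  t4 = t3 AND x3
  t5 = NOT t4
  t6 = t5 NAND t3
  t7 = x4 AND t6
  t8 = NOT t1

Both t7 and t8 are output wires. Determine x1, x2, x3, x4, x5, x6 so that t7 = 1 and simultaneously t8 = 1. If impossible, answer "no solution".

Check with x1=0 x2=0 x3=1 x4=1 x5=0 x6=0:
t1 = x1 OR x5 = 0 OR 0 = 0
t2 = x2 OR t1 = 0 OR 0 = 0
t3 = t2 OR x6 = 0 OR 0 = 0
t4 = t3 AND x3 = 0 AND 1 = 0
t5 = NOT t4 = NOT 0 = 1
t6 = t5 NAND t3 = 1 NAND 0 = 1
t7 = x4 AND t6 = 1 AND 1 = 1
t8 = NOT t1 = NOT 0 = 1
So t7 = 1 and t8 = 1.

x1=0 x2=0 x3=1 x4=1 x5=0 x6=0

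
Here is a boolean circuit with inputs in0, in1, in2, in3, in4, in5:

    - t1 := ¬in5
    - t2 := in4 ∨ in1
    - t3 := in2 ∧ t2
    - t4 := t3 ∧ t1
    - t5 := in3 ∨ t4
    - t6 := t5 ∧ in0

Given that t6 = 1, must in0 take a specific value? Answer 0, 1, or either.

t6 = t5 ∧ in0 must be 1, so both t5 = 1 and in0 = 1.
t5 = in3 ∨ t4 must be 1, so at least one of in3, t4 is 1.
Every assignment with t6 = 1 has in0 = 1; there are 19 such assignment(s).

1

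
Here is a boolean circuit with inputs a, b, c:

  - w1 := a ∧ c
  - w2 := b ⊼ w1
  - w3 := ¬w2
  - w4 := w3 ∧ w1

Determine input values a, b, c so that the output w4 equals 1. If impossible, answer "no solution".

a=1 b=1 c=1

Check with a=1 b=1 c=1:
w1 = a ∧ c = 1 ∧ 1 = 1
w2 = b ⊼ w1 = 1 ⊼ 1 = 0
w3 = ¬w2 = ¬0 = 1
w4 = w3 ∧ w1 = 1 ∧ 1 = 1
So w4 = 1 as required.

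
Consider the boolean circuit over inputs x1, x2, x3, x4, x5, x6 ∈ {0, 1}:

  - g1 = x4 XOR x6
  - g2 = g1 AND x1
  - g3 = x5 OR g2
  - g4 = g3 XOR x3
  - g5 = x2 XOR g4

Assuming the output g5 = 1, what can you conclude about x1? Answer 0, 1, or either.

either

Both values of x1 occur among assignments with g5 = 1:
  x1=0: x1=0, x2=0, x3=0, x4=0, x5=1, x6=0
  x1=1: x1=1, x2=0, x3=0, x4=0, x5=0, x6=1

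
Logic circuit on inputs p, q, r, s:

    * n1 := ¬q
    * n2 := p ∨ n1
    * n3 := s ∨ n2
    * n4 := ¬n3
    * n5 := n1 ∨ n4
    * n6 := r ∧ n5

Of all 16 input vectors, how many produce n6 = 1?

5

n6 = r ∧ n5 must be 1, so both r = 1 and n5 = 1.
n5 = n1 ∨ n4 must be 1, so at least one of n1, n4 is 1.
Enumerating the 16 input combinations, 5 give n6 = 1 and 11 give n6 = 0.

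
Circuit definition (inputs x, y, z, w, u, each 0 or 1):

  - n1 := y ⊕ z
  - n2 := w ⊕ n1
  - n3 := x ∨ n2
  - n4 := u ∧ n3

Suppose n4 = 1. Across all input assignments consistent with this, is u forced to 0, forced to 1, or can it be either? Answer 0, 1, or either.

n4 = u ∧ n3 must be 1, so both u = 1 and n3 = 1.
n3 = x ∨ n2 must be 1, so at least one of x, n2 is 1.
Every assignment with n4 = 1 has u = 1; there are 12 such assignment(s).

1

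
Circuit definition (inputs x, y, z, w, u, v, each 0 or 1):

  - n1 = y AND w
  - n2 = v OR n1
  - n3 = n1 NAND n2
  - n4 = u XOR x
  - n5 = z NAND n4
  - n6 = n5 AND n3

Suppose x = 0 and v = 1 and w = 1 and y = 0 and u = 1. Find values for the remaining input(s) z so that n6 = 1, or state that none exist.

n6 = n5 AND n3 must be 1, so both n5 = 1 and n3 = 1.
n5 = z NAND n4 must be 1, so at least one of z, n4 is 0.
Check with x = 0 and v = 1 and w = 1 and y = 0 and u = 1 and z=0:
n1 = y AND w = 0 AND 1 = 0
n2 = v OR n1 = 1 OR 0 = 1
n3 = n1 NAND n2 = 0 NAND 1 = 1
n4 = u XOR x = 1 XOR 0 = 1
n5 = z NAND n4 = 0 NAND 1 = 1
n6 = n5 AND n3 = 1 AND 1 = 1
So n6 = 1.

z=0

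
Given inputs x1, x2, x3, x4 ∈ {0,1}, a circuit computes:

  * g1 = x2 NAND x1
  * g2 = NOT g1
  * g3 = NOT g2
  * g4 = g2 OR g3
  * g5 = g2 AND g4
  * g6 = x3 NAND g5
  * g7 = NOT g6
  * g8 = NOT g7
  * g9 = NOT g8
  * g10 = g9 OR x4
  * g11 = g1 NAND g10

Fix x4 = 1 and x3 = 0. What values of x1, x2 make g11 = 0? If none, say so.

x1=0, x2=0

Check with x4 = 1 and x3 = 0 and x1=0, x2=0:
g1 = x2 NAND x1 = 0 NAND 0 = 1
g2 = NOT g1 = NOT 1 = 0
g3 = NOT g2 = NOT 0 = 1
g4 = g2 OR g3 = 0 OR 1 = 1
g5 = g2 AND g4 = 0 AND 1 = 0
g6 = x3 NAND g5 = 0 NAND 0 = 1
g7 = NOT g6 = NOT 1 = 0
g8 = NOT g7 = NOT 0 = 1
g9 = NOT g8 = NOT 1 = 0
g10 = g9 OR x4 = 0 OR 1 = 1
g11 = g1 NAND g10 = 1 NAND 1 = 0
So g11 = 0.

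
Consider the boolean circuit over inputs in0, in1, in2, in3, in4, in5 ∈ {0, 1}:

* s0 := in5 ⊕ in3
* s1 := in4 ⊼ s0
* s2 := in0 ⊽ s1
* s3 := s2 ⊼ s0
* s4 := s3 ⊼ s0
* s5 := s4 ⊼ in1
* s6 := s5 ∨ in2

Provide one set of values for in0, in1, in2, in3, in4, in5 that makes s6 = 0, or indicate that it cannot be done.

s6 = s5 ∨ in2 must be 0, so both s5 = 0 and in2 = 0.
s5 = s4 ⊼ in1 must be 0, so both s4 = 1 and in1 = 1.
Check with in0=1, in1=1, in2=0, in3=1, in4=0, in5=1:
s0 = in5 ⊕ in3 = 1 ⊕ 1 = 0
s1 = in4 ⊼ s0 = 0 ⊼ 0 = 1
s2 = in0 ⊽ s1 = 1 ⊽ 1 = 0
s3 = s2 ⊼ s0 = 0 ⊼ 0 = 1
s4 = s3 ⊼ s0 = 1 ⊼ 0 = 1
s5 = s4 ⊼ in1 = 1 ⊼ 1 = 0
s6 = s5 ∨ in2 = 0 ∨ 0 = 0
So s6 = 0 as required.

in0=1, in1=1, in2=0, in3=1, in4=0, in5=1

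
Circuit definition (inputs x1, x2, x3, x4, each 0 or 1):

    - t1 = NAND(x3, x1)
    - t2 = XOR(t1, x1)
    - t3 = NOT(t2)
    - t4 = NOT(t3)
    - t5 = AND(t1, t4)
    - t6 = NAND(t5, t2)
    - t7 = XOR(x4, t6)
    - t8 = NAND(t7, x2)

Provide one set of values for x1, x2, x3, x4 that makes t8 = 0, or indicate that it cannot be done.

x1=1, x2=1, x3=1, x4=0

t8 = NAND(t7, x2) must be 0, so both t7 = 1 and x2 = 1.
t7 = XOR(x4, t6) must be 1, so x4 and t6 differ.
Check with x1=1, x2=1, x3=1, x4=0:
t1 = NAND(x3, x1) = NAND(1, 1) = 0
t2 = XOR(t1, x1) = XOR(0, 1) = 1
t3 = NOT(t2) = NOT 1 = 0
t4 = NOT(t3) = NOT 0 = 1
t5 = AND(t1, t4) = AND(0, 1) = 0
t6 = NAND(t5, t2) = NAND(0, 1) = 1
t7 = XOR(x4, t6) = XOR(0, 1) = 1
t8 = NAND(t7, x2) = NAND(1, 1) = 0
So t8 = 0 as required.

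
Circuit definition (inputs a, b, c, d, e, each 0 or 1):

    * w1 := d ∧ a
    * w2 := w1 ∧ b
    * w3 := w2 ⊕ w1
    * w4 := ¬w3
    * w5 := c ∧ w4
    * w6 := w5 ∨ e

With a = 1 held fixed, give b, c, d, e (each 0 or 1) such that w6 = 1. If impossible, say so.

Check with a = 1 and b=0, c=0, d=0, e=1:
w1 = d ∧ a = 0 ∧ 1 = 0
w2 = w1 ∧ b = 0 ∧ 0 = 0
w3 = w2 ⊕ w1 = 0 ⊕ 0 = 0
w4 = ¬w3 = ¬0 = 1
w5 = c ∧ w4 = 0 ∧ 1 = 0
w6 = w5 ∨ e = 0 ∨ 1 = 1
So w6 = 1.

b=0, c=0, d=0, e=1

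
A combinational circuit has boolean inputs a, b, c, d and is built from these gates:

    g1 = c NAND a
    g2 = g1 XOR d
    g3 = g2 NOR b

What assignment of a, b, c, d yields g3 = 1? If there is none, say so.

a=1 b=0 c=0 d=1

Check with a=1 b=0 c=0 d=1:
g1 = c NAND a = 0 NAND 1 = 1
g2 = g1 XOR d = 1 XOR 1 = 0
g3 = g2 NOR b = 0 NOR 0 = 1
So g3 = 1 as required.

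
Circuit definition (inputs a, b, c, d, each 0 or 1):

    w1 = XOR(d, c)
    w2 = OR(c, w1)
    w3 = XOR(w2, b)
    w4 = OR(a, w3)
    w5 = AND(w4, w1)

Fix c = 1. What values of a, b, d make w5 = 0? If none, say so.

Check with c = 1 and a=0, b=1, d=1:
w1 = XOR(d, c) = XOR(1, 1) = 0
w2 = OR(c, w1) = OR(1, 0) = 1
w3 = XOR(w2, b) = XOR(1, 1) = 0
w4 = OR(a, w3) = OR(0, 0) = 0
w5 = AND(w4, w1) = AND(0, 0) = 0
So w5 = 0.

a=0, b=1, d=1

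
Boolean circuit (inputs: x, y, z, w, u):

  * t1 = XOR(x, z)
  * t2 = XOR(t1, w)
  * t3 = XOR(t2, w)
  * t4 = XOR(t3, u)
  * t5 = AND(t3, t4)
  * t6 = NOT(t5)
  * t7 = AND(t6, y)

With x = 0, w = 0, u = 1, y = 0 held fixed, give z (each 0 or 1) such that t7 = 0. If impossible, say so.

Check with x = 0, w = 0, u = 1, y = 0 and z=1:
t1 = XOR(x, z) = XOR(0, 1) = 1
t2 = XOR(t1, w) = XOR(1, 0) = 1
t3 = XOR(t2, w) = XOR(1, 0) = 1
t4 = XOR(t3, u) = XOR(1, 1) = 0
t5 = AND(t3, t4) = AND(1, 0) = 0
t6 = NOT(t5) = NOT 0 = 1
t7 = AND(t6, y) = AND(1, 0) = 0
So t7 = 0.

z=1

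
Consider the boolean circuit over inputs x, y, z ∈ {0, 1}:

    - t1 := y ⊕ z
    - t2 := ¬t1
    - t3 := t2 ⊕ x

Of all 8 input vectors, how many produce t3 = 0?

t3 = t2 ⊕ x must be 0, so t2 and x are equal.
Satisfying assignments:
  x=0, y=0, z=1
  x=0, y=1, z=0
  x=1, y=0, z=0
  x=1, y=1, z=1

4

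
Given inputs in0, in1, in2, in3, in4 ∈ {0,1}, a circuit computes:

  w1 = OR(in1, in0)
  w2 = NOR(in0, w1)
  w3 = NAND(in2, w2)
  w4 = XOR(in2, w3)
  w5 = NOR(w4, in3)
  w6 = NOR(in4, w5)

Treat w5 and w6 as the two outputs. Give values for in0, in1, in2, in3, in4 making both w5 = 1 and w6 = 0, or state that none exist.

Check with in0=1, in1=1, in2=1, in3=0, in4=1:
w1 = OR(in1, in0) = OR(1, 1) = 1
w2 = NOR(in0, w1) = NOR(1, 1) = 0
w3 = NAND(in2, w2) = NAND(1, 0) = 1
w4 = XOR(in2, w3) = XOR(1, 1) = 0
w5 = NOR(w4, in3) = NOR(0, 0) = 1
w6 = NOR(in4, w5) = NOR(1, 1) = 0
So w5 = 1 and w6 = 0.

in0=1, in1=1, in2=1, in3=0, in4=1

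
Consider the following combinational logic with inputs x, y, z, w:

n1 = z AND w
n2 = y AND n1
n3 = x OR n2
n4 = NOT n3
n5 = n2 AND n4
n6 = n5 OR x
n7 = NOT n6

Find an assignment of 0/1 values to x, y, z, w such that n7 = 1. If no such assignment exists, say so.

x=0, y=0, z=1, w=0

n7 = NOT n6 must be 1, so n6 = 0.
n6 = n5 OR x must be 0, so both n5 = 0 and x = 0.
Check with x=0, y=0, z=1, w=0:
n1 = z AND w = 1 AND 0 = 0
n2 = y AND n1 = 0 AND 0 = 0
n3 = x OR n2 = 0 OR 0 = 0
n4 = NOT n3 = NOT 0 = 1
n5 = n2 AND n4 = 0 AND 1 = 0
n6 = n5 OR x = 0 OR 0 = 0
n7 = NOT n6 = NOT 0 = 1
So n7 = 1 as required.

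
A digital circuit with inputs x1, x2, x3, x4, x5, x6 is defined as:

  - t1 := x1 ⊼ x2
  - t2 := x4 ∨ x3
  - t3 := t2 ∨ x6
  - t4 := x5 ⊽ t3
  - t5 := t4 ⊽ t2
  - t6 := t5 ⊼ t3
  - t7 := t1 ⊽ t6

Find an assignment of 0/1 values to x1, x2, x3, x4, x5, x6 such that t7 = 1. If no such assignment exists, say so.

t7 = t1 ⊽ t6 must be 1, so both t1 = 0 and t6 = 0.
Check with x1=1, x2=1, x3=0, x4=0, x5=0, x6=1:
t1 = x1 ⊼ x2 = 1 ⊼ 1 = 0
t2 = x4 ∨ x3 = 0 ∨ 0 = 0
t3 = t2 ∨ x6 = 0 ∨ 1 = 1
t4 = x5 ⊽ t3 = 0 ⊽ 1 = 0
t5 = t4 ⊽ t2 = 0 ⊽ 0 = 1
t6 = t5 ⊼ t3 = 1 ⊼ 1 = 0
t7 = t1 ⊽ t6 = 0 ⊽ 0 = 1
So t7 = 1 as required.

x1=1, x2=1, x3=0, x4=0, x5=0, x6=1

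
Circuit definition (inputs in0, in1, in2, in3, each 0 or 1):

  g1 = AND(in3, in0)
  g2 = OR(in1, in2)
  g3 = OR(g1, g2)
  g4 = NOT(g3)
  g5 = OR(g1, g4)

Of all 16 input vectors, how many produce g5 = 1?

g5 = OR(g1, g4) must be 1, so at least one of g1, g4 is 1.
Enumerating the 16 input combinations, 7 give g5 = 1 and 9 give g5 = 0.

7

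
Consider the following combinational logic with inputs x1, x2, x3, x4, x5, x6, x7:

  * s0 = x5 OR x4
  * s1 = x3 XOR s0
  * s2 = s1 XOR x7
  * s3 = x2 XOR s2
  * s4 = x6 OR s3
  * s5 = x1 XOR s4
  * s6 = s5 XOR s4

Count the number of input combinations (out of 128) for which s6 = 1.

64

s6 = s5 XOR s4 must be 1, so s5 and s4 differ.
Enumerating the 128 input combinations, 64 give s6 = 1 and 64 give s6 = 0.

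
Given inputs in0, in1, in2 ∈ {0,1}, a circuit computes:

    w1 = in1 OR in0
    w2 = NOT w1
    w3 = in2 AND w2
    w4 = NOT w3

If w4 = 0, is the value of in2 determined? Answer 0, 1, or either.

1

w4 = NOT w3 must be 0, so w3 = 1.
w3 = in2 AND w2 must be 1, so both in2 = 1 and w2 = 1.
Every assignment with w4 = 0 has in2 = 1; there are 1 such assignment(s).
  in0=0, in1=0, in2=1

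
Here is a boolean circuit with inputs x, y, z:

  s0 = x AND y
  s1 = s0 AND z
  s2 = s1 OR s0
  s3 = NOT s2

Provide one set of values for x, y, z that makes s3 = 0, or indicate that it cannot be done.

Check with x=1 y=1 z=0:
s0 = x AND y = 1 AND 1 = 1
s1 = s0 AND z = 1 AND 0 = 0
s2 = s1 OR s0 = 0 OR 1 = 1
s3 = NOT s2 = NOT 1 = 0
So s3 = 0 as required.

x=1 y=1 z=0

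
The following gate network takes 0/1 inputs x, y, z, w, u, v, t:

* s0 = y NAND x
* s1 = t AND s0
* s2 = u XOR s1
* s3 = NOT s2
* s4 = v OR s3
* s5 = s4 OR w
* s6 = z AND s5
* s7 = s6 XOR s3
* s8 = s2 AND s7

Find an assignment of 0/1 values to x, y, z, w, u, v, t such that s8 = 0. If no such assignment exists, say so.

Check with x=1, y=0, z=0, w=1, u=0, v=1, t=0:
s0 = y NAND x = 0 NAND 1 = 1
s1 = t AND s0 = 0 AND 1 = 0
s2 = u XOR s1 = 0 XOR 0 = 0
s3 = NOT s2 = NOT 0 = 1
s4 = v OR s3 = 1 OR 1 = 1
s5 = s4 OR w = 1 OR 1 = 1
s6 = z AND s5 = 0 AND 1 = 0
s7 = s6 XOR s3 = 0 XOR 1 = 1
s8 = s2 AND s7 = 0 AND 1 = 0
So s8 = 0 as required.

x=1, y=0, z=0, w=1, u=0, v=1, t=0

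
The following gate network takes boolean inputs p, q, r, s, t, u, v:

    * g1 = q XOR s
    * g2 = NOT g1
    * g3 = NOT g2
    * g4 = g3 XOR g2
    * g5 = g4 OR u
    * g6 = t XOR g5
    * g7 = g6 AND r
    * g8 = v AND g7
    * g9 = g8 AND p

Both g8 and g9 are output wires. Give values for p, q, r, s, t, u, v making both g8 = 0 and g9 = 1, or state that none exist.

no solution exists

Across all 128 input combinations, none give both g8 = 0 and g9 = 1.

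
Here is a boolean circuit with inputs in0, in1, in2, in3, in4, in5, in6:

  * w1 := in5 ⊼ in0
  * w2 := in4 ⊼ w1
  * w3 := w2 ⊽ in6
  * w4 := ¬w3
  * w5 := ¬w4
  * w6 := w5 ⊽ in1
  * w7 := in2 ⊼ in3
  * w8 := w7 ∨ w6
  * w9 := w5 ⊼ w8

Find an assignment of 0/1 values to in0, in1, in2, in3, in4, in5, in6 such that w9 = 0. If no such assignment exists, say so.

in0=0 in1=0 in2=1 in3=0 in4=1 in5=1 in6=0

w9 = w5 ⊼ w8 must be 0, so both w5 = 1 and w8 = 1.
Check with in0=0 in1=0 in2=1 in3=0 in4=1 in5=1 in6=0:
w1 = in5 ⊼ in0 = 1 ⊼ 0 = 1
w2 = in4 ⊼ w1 = 1 ⊼ 1 = 0
w3 = w2 ⊽ in6 = 0 ⊽ 0 = 1
w4 = ¬w3 = ¬1 = 0
w5 = ¬w4 = ¬0 = 1
w6 = w5 ⊽ in1 = 1 ⊽ 0 = 0
w7 = in2 ⊼ in3 = 1 ⊼ 0 = 1
w8 = w7 ∨ w6 = 1 ∨ 0 = 1
w9 = w5 ⊼ w8 = 1 ⊼ 1 = 0
So w9 = 0 as required.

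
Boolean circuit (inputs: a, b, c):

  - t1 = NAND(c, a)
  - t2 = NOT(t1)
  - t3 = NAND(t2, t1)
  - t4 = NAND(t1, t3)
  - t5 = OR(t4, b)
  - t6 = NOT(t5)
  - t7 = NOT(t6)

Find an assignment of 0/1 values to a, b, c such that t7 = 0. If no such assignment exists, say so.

Check with a=0, b=0, c=1:
t1 = NAND(c, a) = NAND(1, 0) = 1
t2 = NOT(t1) = NOT 1 = 0
t3 = NAND(t2, t1) = NAND(0, 1) = 1
t4 = NAND(t1, t3) = NAND(1, 1) = 0
t5 = OR(t4, b) = OR(0, 0) = 0
t6 = NOT(t5) = NOT 0 = 1
t7 = NOT(t6) = NOT 1 = 0
So t7 = 0 as required.

a=0, b=0, c=1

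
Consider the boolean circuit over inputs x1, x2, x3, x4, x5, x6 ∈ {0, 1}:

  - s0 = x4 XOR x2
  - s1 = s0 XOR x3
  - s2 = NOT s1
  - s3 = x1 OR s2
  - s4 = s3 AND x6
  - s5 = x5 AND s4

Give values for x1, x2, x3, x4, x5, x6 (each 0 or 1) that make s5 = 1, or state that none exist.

s5 = x5 AND s4 must be 1, so both x5 = 1 and s4 = 1.
s4 = s3 AND x6 must be 1, so both s3 = 1 and x6 = 1.
s3 = x1 OR s2 must be 1, so at least one of x1, s2 is 1.
Check with x1=0 x2=0 x3=1 x4=1 x5=1 x6=1:
s0 = x4 XOR x2 = 1 XOR 0 = 1
s1 = s0 XOR x3 = 1 XOR 1 = 0
s2 = NOT s1 = NOT 0 = 1
s3 = x1 OR s2 = 0 OR 1 = 1
s4 = s3 AND x6 = 1 AND 1 = 1
s5 = x5 AND s4 = 1 AND 1 = 1
So s5 = 1 as required.

x1=0 x2=0 x3=1 x4=1 x5=1 x6=1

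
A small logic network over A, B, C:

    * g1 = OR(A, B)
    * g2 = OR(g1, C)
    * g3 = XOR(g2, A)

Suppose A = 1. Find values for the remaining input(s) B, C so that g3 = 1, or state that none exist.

With A = 1 fixed, none of the 4 settings of B, C give g3 = 1.
For example, with B=1, C=1:
g1 = OR(A, B) = OR(1, 1) = 1
g2 = OR(g1, C) = OR(1, 1) = 1
g3 = XOR(g2, A) = XOR(1, 1) = 0
giving g3 = 0 ≠ 1.

no solution exists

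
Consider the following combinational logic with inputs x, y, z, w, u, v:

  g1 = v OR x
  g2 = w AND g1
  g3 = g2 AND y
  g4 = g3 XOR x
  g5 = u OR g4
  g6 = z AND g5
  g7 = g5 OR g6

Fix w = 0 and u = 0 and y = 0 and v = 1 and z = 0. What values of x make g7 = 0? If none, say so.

Check with w = 0 and u = 0 and y = 0 and v = 1 and z = 0 and x=0:
g1 = v OR x = 1 OR 0 = 1
g2 = w AND g1 = 0 AND 1 = 0
g3 = g2 AND y = 0 AND 0 = 0
g4 = g3 XOR x = 0 XOR 0 = 0
g5 = u OR g4 = 0 OR 0 = 0
g6 = z AND g5 = 0 AND 0 = 0
g7 = g5 OR g6 = 0 OR 0 = 0
So g7 = 0.

x=0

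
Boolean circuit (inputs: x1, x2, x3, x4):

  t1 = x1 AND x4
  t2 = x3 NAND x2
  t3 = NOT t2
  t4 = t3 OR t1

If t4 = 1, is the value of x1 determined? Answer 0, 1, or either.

Both values of x1 occur among assignments with t4 = 1:
  x1=0: x1=0, x2=1, x3=1, x4=0
  x1=1: x1=1, x2=0, x3=0, x4=1

either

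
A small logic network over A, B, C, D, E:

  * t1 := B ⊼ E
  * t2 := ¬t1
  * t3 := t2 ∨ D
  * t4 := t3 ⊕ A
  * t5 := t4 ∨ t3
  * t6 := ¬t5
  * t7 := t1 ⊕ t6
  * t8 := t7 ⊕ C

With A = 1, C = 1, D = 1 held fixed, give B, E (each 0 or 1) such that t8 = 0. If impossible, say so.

Check with A = 1, C = 1, D = 1 and B=0, E=0:
t1 = B ⊼ E = 0 ⊼ 0 = 1
t2 = ¬t1 = ¬1 = 0
t3 = t2 ∨ D = 0 ∨ 1 = 1
t4 = t3 ⊕ A = 1 ⊕ 1 = 0
t5 = t4 ∨ t3 = 0 ∨ 1 = 1
t6 = ¬t5 = ¬1 = 0
t7 = t1 ⊕ t6 = 1 ⊕ 0 = 1
t8 = t7 ⊕ C = 1 ⊕ 1 = 0
So t8 = 0.

B=0, E=0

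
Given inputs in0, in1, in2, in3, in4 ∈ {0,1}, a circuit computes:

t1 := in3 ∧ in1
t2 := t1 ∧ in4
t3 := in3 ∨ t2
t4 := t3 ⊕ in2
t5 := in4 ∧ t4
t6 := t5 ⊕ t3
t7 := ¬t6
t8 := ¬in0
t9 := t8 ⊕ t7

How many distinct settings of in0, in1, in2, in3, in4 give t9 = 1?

16

t9 = t8 ⊕ t7 must be 1, so t8 and t7 differ.
Enumerating the 32 input combinations, 16 give t9 = 1 and 16 give t9 = 0.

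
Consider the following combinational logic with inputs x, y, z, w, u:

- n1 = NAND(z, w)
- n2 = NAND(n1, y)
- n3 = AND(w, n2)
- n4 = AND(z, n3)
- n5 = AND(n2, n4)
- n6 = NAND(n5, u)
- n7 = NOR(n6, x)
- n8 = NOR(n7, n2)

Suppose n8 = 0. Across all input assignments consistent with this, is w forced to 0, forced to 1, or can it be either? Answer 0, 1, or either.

either

Both values of w occur among assignments with n8 = 0:
  w=0: x=0, y=0, z=0, w=0, u=0
  w=1: x=0, y=0, z=0, w=1, u=0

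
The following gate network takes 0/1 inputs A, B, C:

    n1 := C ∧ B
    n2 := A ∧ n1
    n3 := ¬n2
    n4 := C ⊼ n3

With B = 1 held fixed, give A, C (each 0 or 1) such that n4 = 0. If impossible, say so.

n4 = C ⊼ n3 must be 0, so both C = 1 and n3 = 1.
n3 = ¬n2 must be 1, so n2 = 0.
Check with B = 1 and A=0, C=1:
n1 = C ∧ B = 1 ∧ 1 = 1
n2 = A ∧ n1 = 0 ∧ 1 = 0
n3 = ¬n2 = ¬0 = 1
n4 = C ⊼ n3 = 1 ⊼ 1 = 0
So n4 = 0.

A=0 C=1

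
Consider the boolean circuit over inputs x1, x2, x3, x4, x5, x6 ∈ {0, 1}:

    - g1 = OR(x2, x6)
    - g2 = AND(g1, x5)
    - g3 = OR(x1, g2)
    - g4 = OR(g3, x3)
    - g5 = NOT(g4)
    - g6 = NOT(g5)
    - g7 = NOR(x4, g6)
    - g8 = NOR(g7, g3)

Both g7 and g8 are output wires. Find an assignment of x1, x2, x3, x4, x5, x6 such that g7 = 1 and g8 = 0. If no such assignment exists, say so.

x1=0 x2=1 x3=0 x4=0 x5=0 x6=1

Check with x1=0 x2=1 x3=0 x4=0 x5=0 x6=1:
g1 = OR(x2, x6) = OR(1, 1) = 1
g2 = AND(g1, x5) = AND(1, 0) = 0
g3 = OR(x1, g2) = OR(0, 0) = 0
g4 = OR(g3, x3) = OR(0, 0) = 0
g5 = NOT(g4) = NOT 0 = 1
g6 = NOT(g5) = NOT 1 = 0
g7 = NOR(x4, g6) = NOR(0, 0) = 1
g8 = NOR(g7, g3) = NOR(1, 0) = 0
So g7 = 1 and g8 = 0.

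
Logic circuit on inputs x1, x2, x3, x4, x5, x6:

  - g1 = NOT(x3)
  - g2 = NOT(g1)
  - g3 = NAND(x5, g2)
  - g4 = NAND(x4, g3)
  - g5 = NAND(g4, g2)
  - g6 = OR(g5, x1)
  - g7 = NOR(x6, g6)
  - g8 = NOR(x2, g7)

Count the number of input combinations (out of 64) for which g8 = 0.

g8 = NOR(x2, g7) must be 0, so at least one of x2, g7 is 1.
Enumerating the 64 input combinations, 35 give g8 = 0 and 29 give g8 = 1.

35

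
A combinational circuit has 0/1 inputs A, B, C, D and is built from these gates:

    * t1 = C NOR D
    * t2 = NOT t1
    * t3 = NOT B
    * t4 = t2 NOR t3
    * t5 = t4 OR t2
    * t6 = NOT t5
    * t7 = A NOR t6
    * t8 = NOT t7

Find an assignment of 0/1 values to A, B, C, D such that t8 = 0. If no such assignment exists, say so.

t8 = NOT t7 must be 0, so t7 = 1.
t7 = A NOR t6 must be 1, so both A = 0 and t6 = 0.
t6 = NOT t5 must be 0, so t5 = 1.
Check with A=0, B=1, C=1, D=0:
t1 = C NOR D = 1 NOR 0 = 0
t2 = NOT t1 = NOT 0 = 1
t3 = NOT B = NOT 1 = 0
t4 = t2 NOR t3 = 1 NOR 0 = 0
t5 = t4 OR t2 = 0 OR 1 = 1
t6 = NOT t5 = NOT 1 = 0
t7 = A NOR t6 = 0 NOR 0 = 1
t8 = NOT t7 = NOT 1 = 0
So t8 = 0 as required.

A=0, B=1, C=1, D=0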